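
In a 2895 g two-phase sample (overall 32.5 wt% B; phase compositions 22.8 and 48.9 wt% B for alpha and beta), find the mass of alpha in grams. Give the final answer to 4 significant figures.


f_alpha = (C_beta - C0) / (C_beta - C_alpha)
f_alpha = (48.9 - 32.5) / (48.9 - 22.8) = 0.628352
m_alpha = f_alpha * m_total = 0.628352 * 2895 = 1819 g


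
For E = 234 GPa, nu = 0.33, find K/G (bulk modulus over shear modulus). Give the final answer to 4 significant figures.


G = E / (2*(1+nu))
G = 234 / (2*(1+0.33)) = 87.9699 GPa
K = E / (3*(1-2*nu))
K = 234 / (3*(1-2*0.33)) = 229.412 GPa
K/G = 229.412 / 87.9699 = 2.608


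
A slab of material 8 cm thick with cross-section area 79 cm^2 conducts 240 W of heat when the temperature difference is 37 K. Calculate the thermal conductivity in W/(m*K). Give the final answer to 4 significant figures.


k = Q*L / (A*dT)
L = 0.08 m, A = 7.9e-03 m^2
k = 240 * 0.08 / (7.9e-03 * 37)
k = 65.69 W/(m*K)


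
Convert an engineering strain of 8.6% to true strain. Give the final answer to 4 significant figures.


epsilon_true = ln(1 + epsilon_eng)
epsilon_true = ln(1 + 0.086)
epsilon_true = 0.0825


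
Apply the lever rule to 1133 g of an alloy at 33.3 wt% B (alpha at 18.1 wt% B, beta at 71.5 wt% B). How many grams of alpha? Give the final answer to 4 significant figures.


f_alpha = (C_beta - C0) / (C_beta - C_alpha)
f_alpha = (71.5 - 33.3) / (71.5 - 18.1) = 0.715356
m_alpha = f_alpha * m_total = 0.715356 * 1133 = 810.5 g


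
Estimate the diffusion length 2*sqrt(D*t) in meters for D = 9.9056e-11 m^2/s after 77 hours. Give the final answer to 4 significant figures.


t = 77 hr = 277200 s
Diffusion length = 2*sqrt(D*t)
= 2*sqrt(9.9056e-11 * 277200)
= 0.01048 m


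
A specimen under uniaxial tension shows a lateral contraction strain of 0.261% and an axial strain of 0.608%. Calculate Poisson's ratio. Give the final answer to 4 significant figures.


nu = -epsilon_lat / epsilon_axial
Lateral strain is contraction (negative), so using magnitudes:
nu = 0.261 / 0.608
nu = 0.4293


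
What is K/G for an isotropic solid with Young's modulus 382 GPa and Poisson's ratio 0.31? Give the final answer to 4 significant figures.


G = E / (2*(1+nu))
G = 382 / (2*(1+0.31)) = 145.802 GPa
K = E / (3*(1-2*nu))
K = 382 / (3*(1-2*0.31)) = 335.088 GPa
K/G = 335.088 / 145.802 = 2.298


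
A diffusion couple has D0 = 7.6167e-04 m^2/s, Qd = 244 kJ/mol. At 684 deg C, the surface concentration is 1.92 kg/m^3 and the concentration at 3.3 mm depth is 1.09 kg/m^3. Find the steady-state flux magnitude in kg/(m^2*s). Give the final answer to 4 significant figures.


Step 1: D = D0 * exp(-Qd/(R*T))
T = 684 + 273.15 = 957.15 K
D = 7.6167e-04 * exp(-244e3 / (8.314 * 957.15)) = 3.67663e-17 m^2/s
Step 2: J = D * (C1 - C2) / dx
J = 3.67663e-17 * (1.92 - 1.09) / 3.3e-03
J = 9.247e-15 kg/(m^2*s)


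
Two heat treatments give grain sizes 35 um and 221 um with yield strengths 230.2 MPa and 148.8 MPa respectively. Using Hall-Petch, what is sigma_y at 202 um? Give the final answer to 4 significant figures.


sigma_y = sigma0 + k / sqrt(d)
1/sqrt(d1) = 1/sqrt(3.5e-05) = 169.031;  1/sqrt(d2) = 67.2673
k = (sigma1 - sigma2) / (1/sqrt(d1) - 1/sqrt(d2)) = (230.2 - 148.8) / (169.031 - 67.2673) = 0.799893 MPa*m^0.5
sigma0 = sigma1 - k/sqrt(d1) = 230.2 - 0.799893*169.031 = 94.9934 MPa
sigma_y(d3) = 94.9934 + 0.799893 / sqrt(2.02e-04) = 151.3 MPa


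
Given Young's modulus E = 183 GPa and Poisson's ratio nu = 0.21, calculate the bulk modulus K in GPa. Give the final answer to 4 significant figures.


K = E / (3*(1-2*nu))
K = 183 / (3*(1-2*0.21))
K = 105.2 GPa


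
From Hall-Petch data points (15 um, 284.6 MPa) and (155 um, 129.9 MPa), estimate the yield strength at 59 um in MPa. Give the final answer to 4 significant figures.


sigma_y = sigma0 + k / sqrt(d)
1/sqrt(d1) = 1/sqrt(1.5e-05) = 258.199;  1/sqrt(d2) = 80.3219
k = (sigma1 - sigma2) / (1/sqrt(d1) - 1/sqrt(d2)) = (284.6 - 129.9) / (258.199 - 80.3219) = 0.869702 MPa*m^0.5
sigma0 = sigma1 - k/sqrt(d1) = 284.6 - 0.869702*258.199 = 60.0438 MPa
sigma_y(d3) = 60.0438 + 0.869702 / sqrt(5.9e-05) = 173.3 MPa


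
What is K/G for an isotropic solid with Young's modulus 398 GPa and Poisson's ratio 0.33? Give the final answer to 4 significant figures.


G = E / (2*(1+nu))
G = 398 / (2*(1+0.33)) = 149.624 GPa
K = E / (3*(1-2*nu))
K = 398 / (3*(1-2*0.33)) = 390.196 GPa
K/G = 390.196 / 149.624 = 2.608


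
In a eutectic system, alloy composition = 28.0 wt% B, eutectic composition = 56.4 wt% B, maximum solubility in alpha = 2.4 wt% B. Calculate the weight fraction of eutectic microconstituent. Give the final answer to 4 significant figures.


f_primary = (C_e - C0) / (C_e - C_alpha_max)
f_primary = (56.4 - 28.0) / (56.4 - 2.4)
f_primary = 0.525926
f_eutectic = 1 - 0.525926 = 0.4741


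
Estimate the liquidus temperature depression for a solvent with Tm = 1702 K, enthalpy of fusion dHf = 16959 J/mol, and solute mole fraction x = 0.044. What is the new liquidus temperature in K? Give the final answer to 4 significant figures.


dT = R*Tm^2*x / dHf
dT = 8.314 * 1702^2 * 0.044 / 16959
dT = 62.4858 K
T_new = 1702 - 62.4858 = 1640 K


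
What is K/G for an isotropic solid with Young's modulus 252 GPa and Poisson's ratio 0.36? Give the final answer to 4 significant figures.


G = E / (2*(1+nu))
G = 252 / (2*(1+0.36)) = 92.6471 GPa
K = E / (3*(1-2*nu))
K = 252 / (3*(1-2*0.36)) = 300 GPa
K/G = 300 / 92.6471 = 3.238


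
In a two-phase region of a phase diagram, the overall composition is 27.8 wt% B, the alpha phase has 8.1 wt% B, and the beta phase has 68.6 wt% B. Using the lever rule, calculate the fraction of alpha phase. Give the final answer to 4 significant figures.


f_alpha = (C_beta - C0) / (C_beta - C_alpha)
f_alpha = (68.6 - 27.8) / (68.6 - 8.1)
f_alpha = 0.6744


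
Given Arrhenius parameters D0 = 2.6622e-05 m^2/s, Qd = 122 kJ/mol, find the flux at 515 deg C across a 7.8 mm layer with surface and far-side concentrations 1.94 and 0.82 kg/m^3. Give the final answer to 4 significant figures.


Step 1: D = D0 * exp(-Qd/(R*T))
T = 515 + 273.15 = 788.15 K
D = 2.6622e-05 * exp(-122e3 / (8.314 * 788.15)) = 2.18474e-13 m^2/s
Step 2: J = D * (C1 - C2) / dx
J = 2.18474e-13 * (1.94 - 0.82) / 7.8e-03
J = 3.137e-11 kg/(m^2*s)


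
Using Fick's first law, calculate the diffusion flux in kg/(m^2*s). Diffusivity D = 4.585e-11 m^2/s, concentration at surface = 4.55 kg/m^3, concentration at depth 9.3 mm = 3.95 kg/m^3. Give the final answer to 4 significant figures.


J = -D * (dC/dx) = D * (C1 - C2) / dx
J = 4.585e-11 * (4.55 - 3.95) / 9.3e-03
J = 2.958e-09 kg/(m^2*s)


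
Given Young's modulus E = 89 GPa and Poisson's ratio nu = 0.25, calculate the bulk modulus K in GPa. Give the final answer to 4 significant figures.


K = E / (3*(1-2*nu))
K = 89 / (3*(1-2*0.25))
K = 59.33 GPa


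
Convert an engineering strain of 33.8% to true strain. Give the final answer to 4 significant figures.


epsilon_true = ln(1 + epsilon_eng)
epsilon_true = ln(1 + 0.338)
epsilon_true = 0.2912


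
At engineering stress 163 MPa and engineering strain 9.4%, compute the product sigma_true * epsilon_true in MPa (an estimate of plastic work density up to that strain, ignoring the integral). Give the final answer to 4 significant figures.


sigma_true = sigma_eng * (1 + epsilon_eng)
sigma_true = 163 * (1 + 0.094) = 178.322 MPa
epsilon_true = ln(1 + epsilon_eng)
epsilon_true = ln(1 + 0.094) = 0.0898407
sigma_true * epsilon_true = 178.322 * 0.0898407 = 16.02 MPa


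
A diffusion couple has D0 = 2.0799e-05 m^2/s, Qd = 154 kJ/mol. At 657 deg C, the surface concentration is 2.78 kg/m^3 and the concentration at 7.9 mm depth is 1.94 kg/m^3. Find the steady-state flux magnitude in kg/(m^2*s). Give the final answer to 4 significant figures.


Step 1: D = D0 * exp(-Qd/(R*T))
T = 657 + 273.15 = 930.15 K
D = 2.0799e-05 * exp(-154e3 / (8.314 * 930.15)) = 4.67216e-14 m^2/s
Step 2: J = D * (C1 - C2) / dx
J = 4.67216e-14 * (2.78 - 1.94) / 7.9e-03
J = 4.968e-12 kg/(m^2*s)


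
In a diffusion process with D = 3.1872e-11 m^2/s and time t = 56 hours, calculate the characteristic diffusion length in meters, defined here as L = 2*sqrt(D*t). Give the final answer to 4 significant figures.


t = 56 hr = 201600 s
Diffusion length = 2*sqrt(D*t)
= 2*sqrt(3.1872e-11 * 201600)
= 5.07e-03 m


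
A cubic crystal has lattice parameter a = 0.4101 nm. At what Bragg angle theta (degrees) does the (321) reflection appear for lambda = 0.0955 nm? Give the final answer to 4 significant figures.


d = a / sqrt(h^2+k^2+l^2)
d = 0.4101 / sqrt(14) = 0.109604 nm
lambda = 2*d*sin(theta)  =>  sin(theta) = lambda / (2*d)
sin(theta) = 0.0955 / (2 * 0.109604) = 0.43566
theta = 25.83 deg


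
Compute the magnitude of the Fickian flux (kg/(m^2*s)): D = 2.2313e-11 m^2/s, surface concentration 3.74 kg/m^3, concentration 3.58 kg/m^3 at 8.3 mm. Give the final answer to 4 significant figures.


J = -D * (dC/dx) = D * (C1 - C2) / dx
J = 2.2313e-11 * (3.74 - 3.58) / 8.3e-03
J = 4.301e-10 kg/(m^2*s)


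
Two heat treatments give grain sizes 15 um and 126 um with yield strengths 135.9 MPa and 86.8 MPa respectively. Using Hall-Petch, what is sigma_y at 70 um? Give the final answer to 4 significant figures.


sigma_y = sigma0 + k / sqrt(d)
1/sqrt(d1) = 1/sqrt(1.5e-05) = 258.199;  1/sqrt(d2) = 89.0871
k = (sigma1 - sigma2) / (1/sqrt(d1) - 1/sqrt(d2)) = (135.9 - 86.8) / (258.199 - 89.0871) = 0.29034 MPa*m^0.5
sigma0 = sigma1 - k/sqrt(d1) = 135.9 - 0.29034*258.199 = 60.9344 MPa
sigma_y(d3) = 60.9344 + 0.29034 / sqrt(7e-05) = 95.64 MPa


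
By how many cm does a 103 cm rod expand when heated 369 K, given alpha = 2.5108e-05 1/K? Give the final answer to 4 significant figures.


dL = L0 * alpha * dT
dL = 103 * 2.5108e-05 * 369
dL = 0.9543 cm


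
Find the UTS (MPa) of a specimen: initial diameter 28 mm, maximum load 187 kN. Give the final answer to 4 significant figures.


A0 = pi*(d/2)^2 = pi*(28/2)^2 = 615.752 mm^2
UTS = F_max / A0 = 187*1000 / 615.752
UTS = 303.7 MPa


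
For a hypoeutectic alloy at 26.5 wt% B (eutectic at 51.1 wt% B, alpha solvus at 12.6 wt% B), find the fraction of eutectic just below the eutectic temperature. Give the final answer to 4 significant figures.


f_primary = (C_e - C0) / (C_e - C_alpha_max)
f_primary = (51.1 - 26.5) / (51.1 - 12.6)
f_primary = 0.638961
f_eutectic = 1 - 0.638961 = 0.361


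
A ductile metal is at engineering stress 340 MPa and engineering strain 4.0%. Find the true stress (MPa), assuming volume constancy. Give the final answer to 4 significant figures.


sigma_true = sigma_eng * (1 + epsilon_eng)
sigma_true = 340 * (1 + 0.04)
sigma_true = 353.6 MPa


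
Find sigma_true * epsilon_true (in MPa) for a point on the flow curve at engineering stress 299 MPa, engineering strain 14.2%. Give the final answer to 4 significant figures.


sigma_true = sigma_eng * (1 + epsilon_eng)
sigma_true = 299 * (1 + 0.142) = 341.458 MPa
epsilon_true = ln(1 + epsilon_eng)
epsilon_true = ln(1 + 0.142) = 0.132781
sigma_true * epsilon_true = 341.458 * 0.132781 = 45.34 MPa


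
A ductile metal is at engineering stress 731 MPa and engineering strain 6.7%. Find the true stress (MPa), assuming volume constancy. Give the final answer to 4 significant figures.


sigma_true = sigma_eng * (1 + epsilon_eng)
sigma_true = 731 * (1 + 0.067)
sigma_true = 780 MPa


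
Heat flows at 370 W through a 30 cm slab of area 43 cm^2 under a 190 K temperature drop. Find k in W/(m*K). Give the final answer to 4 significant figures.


k = Q*L / (A*dT)
L = 0.3 m, A = 4.3e-03 m^2
k = 370 * 0.3 / (4.3e-03 * 190)
k = 135.9 W/(m*K)


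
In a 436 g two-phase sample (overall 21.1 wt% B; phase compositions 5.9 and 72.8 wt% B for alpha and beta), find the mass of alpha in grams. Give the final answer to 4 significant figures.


f_alpha = (C_beta - C0) / (C_beta - C_alpha)
f_alpha = (72.8 - 21.1) / (72.8 - 5.9) = 0.772795
m_alpha = f_alpha * m_total = 0.772795 * 436 = 336.9 g


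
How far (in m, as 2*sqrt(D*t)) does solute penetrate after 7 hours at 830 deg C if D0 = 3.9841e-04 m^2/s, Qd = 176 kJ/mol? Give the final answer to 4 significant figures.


Step 1: D = D0 * exp(-Qd/(R*T))
T = 1103.15 K
D = 3.9841e-04 * exp(-176e3 / (8.314 * 1103.15)) = 1.84651e-12 m^2/s
Step 2: L = 2*sqrt(D*t)
t = 7 h = 25200 s
L = 2*sqrt(1.84651e-12 * 25200) = 4.314e-04 m


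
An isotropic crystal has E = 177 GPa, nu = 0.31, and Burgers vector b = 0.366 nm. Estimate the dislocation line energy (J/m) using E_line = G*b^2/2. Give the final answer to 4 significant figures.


Step 1: G = E / (2*(1+nu))
G = 177 / (2*(1+0.31)) = 67.5573 GPa = 6.75573e+10 Pa
Step 2: E_line = G*b^2/2
b = 0.366 nm = 3.66e-10 m
E_line = 0.5 * 6.75573e+10 * (3.66e-10)^2 = 4.525e-09 J/m


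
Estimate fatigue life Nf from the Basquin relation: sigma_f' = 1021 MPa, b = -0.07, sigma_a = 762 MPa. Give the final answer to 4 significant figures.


sigma_a = sigma_f' * (2*Nf)^b
2*Nf = (sigma_a / sigma_f')^(1/b)
2*Nf = (762 / 1021)^(1/-0.07)
2*Nf = 65.3577
Nf = 32.68 cycles


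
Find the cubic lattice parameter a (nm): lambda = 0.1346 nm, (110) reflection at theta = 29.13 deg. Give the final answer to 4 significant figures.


d = lambda / (2*sin(theta))
d = 0.1346 / (2*sin(29.13 deg))
d = 0.138252 nm
a = d * sqrt(h^2+k^2+l^2) = 0.138252 * sqrt(2)
a = 0.1955 nm


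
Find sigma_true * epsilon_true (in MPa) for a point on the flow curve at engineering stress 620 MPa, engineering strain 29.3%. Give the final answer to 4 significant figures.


sigma_true = sigma_eng * (1 + epsilon_eng)
sigma_true = 620 * (1 + 0.293) = 801.66 MPa
epsilon_true = ln(1 + epsilon_eng)
epsilon_true = ln(1 + 0.293) = 0.256965
sigma_true * epsilon_true = 801.66 * 0.256965 = 206 MPa


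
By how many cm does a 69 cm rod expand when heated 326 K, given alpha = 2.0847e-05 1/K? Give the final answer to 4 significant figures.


dL = L0 * alpha * dT
dL = 69 * 2.0847e-05 * 326
dL = 0.4689 cm


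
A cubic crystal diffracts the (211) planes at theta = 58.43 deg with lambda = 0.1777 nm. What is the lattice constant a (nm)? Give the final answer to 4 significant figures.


d = lambda / (2*sin(theta))
d = 0.1777 / (2*sin(58.43 deg))
d = 0.104284 nm
a = d * sqrt(h^2+k^2+l^2) = 0.104284 * sqrt(6)
a = 0.2554 nm


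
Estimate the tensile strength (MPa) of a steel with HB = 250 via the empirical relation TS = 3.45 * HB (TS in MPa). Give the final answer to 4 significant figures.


TS (MPa) = 3.45 * HB
TS = 3.45 * 250
TS = 862.5 MPa


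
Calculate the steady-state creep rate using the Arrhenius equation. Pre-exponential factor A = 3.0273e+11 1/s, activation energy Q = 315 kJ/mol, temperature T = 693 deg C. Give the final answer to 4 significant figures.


rate = A * exp(-Q / (R*T))
T = 693 + 273.15 = 966.15 K
rate = 3.0273e+11 * exp(-315e3 / (8.314 * 966.15))
rate = 2.819e-06 1/s


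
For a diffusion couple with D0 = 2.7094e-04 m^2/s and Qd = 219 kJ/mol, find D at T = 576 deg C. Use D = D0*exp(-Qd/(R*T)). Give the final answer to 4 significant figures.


D = D0 * exp(-Qd / (R*T))
T = 849.15 K
D = 2.7094e-04 * exp(-219e3 / (8.314 * 849.15))
D = 9.137e-18 m^2/s


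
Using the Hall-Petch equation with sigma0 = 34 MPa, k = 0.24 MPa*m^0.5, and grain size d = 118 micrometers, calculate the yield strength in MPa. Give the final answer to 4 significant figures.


sigma_y = sigma0 + k / sqrt(d)
d = 118 um = 1.18e-04 m
sigma_y = 34 + 0.24 / sqrt(1.18e-04)
sigma_y = 56.09 MPa


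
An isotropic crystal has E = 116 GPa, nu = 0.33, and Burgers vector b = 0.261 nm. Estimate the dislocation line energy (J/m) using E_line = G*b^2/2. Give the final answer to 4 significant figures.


Step 1: G = E / (2*(1+nu))
G = 116 / (2*(1+0.33)) = 43.609 GPa = 4.3609e+10 Pa
Step 2: E_line = G*b^2/2
b = 0.261 nm = 2.61e-10 m
E_line = 0.5 * 4.3609e+10 * (2.61e-10)^2 = 1.485e-09 J/m


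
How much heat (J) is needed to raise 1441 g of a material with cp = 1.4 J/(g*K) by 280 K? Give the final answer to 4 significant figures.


Q = m * cp * dT
Q = 1441 * 1.4 * 280
Q = 564900 J


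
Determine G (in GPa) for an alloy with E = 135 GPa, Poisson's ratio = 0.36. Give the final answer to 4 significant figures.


G = E / (2*(1+nu))
G = 135 / (2*(1+0.36))
G = 49.63 GPa


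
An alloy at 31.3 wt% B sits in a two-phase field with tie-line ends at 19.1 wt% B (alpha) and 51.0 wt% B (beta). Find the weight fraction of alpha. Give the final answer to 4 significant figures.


f_alpha = (C_beta - C0) / (C_beta - C_alpha)
f_alpha = (51.0 - 31.3) / (51.0 - 19.1)
f_alpha = 0.6176


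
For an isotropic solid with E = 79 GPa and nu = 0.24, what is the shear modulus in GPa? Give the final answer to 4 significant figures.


G = E / (2*(1+nu))
G = 79 / (2*(1+0.24))
G = 31.85 GPa


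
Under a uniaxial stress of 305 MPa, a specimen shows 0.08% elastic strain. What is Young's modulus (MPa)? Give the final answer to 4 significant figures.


E = sigma / epsilon
epsilon = 0.08% = 8e-04
E = 305 / 8e-04
E = 381300 MPa


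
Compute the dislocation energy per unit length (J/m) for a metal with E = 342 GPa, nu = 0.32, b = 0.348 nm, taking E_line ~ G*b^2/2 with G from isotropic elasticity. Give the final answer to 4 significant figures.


Step 1: G = E / (2*(1+nu))
G = 342 / (2*(1+0.32)) = 129.545 GPa = 1.29545e+11 Pa
Step 2: E_line = G*b^2/2
b = 0.348 nm = 3.48e-10 m
E_line = 0.5 * 1.29545e+11 * (3.48e-10)^2 = 7.844e-09 J/m


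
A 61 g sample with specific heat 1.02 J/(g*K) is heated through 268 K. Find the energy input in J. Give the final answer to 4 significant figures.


Q = m * cp * dT
Q = 61 * 1.02 * 268
Q = 16670 J


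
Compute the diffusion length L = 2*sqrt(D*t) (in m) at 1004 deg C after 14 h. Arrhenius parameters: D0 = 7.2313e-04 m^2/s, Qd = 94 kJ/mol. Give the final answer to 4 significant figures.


Step 1: D = D0 * exp(-Qd/(R*T))
T = 1277.15 K
D = 7.2313e-04 * exp(-94e3 / (8.314 * 1277.15)) = 1.03404e-07 m^2/s
Step 2: L = 2*sqrt(D*t)
t = 14 h = 50400 s
L = 2*sqrt(1.03404e-07 * 50400) = 0.1444 m


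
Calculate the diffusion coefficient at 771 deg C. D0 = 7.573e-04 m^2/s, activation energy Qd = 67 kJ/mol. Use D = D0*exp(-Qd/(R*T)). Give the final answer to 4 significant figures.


D = D0 * exp(-Qd / (R*T))
T = 1044.15 K
D = 7.573e-04 * exp(-67e3 / (8.314 * 1044.15))
D = 3.368e-07 m^2/s


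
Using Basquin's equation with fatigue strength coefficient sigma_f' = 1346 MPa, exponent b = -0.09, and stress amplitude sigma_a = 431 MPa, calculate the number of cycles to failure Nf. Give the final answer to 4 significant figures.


sigma_a = sigma_f' * (2*Nf)^b
2*Nf = (sigma_a / sigma_f')^(1/b)
2*Nf = (431 / 1346)^(1/-0.09)
2*Nf = 312750
Nf = 156400 cycles


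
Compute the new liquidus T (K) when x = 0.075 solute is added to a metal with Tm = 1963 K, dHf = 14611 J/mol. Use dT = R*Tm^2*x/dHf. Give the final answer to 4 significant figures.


dT = R*Tm^2*x / dHf
dT = 8.314 * 1963^2 * 0.075 / 14611
dT = 164.449 K
T_new = 1963 - 164.449 = 1799 K


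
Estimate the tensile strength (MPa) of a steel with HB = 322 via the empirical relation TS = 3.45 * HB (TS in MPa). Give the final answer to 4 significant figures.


TS (MPa) = 3.45 * HB
TS = 3.45 * 322
TS = 1111 MPa


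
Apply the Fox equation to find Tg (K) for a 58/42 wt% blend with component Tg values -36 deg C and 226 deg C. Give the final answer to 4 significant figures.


1/Tg = w1/Tg1 + w2/Tg2 (in Kelvin)
Tg1 = 237.15 K, Tg2 = 499.15 K
1/Tg = 0.58/237.15 + 0.42/499.15
Tg = 304.2 K


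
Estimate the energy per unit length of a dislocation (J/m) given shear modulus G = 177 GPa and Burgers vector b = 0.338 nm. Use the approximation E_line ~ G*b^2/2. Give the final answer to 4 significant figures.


E = G*b^2/2
b = 0.338 nm = 3.38e-10 m
G = 177 GPa = 1.77e+11 Pa
E = 0.5 * 1.77e+11 * (3.38e-10)^2
E = 1.011e-08 J/m


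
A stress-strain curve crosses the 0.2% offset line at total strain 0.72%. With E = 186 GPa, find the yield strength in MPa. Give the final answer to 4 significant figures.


Offset strain = 0.002
Elastic strain at yield = total_strain - offset = 7.2e-03 - 0.002 = 5.2e-03
sigma_y = E * elastic_strain = 186000 * 5.2e-03
sigma_y = 967.2 MPa


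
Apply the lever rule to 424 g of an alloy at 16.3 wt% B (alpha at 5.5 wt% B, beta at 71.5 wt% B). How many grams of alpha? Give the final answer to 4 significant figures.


f_alpha = (C_beta - C0) / (C_beta - C_alpha)
f_alpha = (71.5 - 16.3) / (71.5 - 5.5) = 0.836364
m_alpha = f_alpha * m_total = 0.836364 * 424 = 354.6 g


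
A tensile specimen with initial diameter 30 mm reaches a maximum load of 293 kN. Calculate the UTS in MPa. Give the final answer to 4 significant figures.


A0 = pi*(d/2)^2 = pi*(30/2)^2 = 706.858 mm^2
UTS = F_max / A0 = 293*1000 / 706.858
UTS = 414.5 MPa


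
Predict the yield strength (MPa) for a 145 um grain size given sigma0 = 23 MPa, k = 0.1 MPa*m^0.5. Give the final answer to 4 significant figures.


sigma_y = sigma0 + k / sqrt(d)
d = 145 um = 1.45e-04 m
sigma_y = 23 + 0.1 / sqrt(1.45e-04)
sigma_y = 31.3 MPa


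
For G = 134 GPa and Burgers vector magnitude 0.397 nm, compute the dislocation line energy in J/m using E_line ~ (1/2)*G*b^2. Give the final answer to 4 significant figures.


E = G*b^2/2
b = 0.397 nm = 3.97e-10 m
G = 134 GPa = 1.34e+11 Pa
E = 0.5 * 1.34e+11 * (3.97e-10)^2
E = 1.056e-08 J/m


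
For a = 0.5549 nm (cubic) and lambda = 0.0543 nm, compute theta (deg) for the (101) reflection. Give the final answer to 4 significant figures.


d = a / sqrt(h^2+k^2+l^2)
d = 0.5549 / sqrt(2) = 0.392374 nm
lambda = 2*d*sin(theta)  =>  sin(theta) = lambda / (2*d)
sin(theta) = 0.0543 / (2 * 0.392374) = 0.0691943
theta = 3.968 deg


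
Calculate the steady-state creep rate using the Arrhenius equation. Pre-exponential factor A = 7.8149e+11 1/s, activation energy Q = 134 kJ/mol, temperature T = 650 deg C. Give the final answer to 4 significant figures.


rate = A * exp(-Q / (R*T))
T = 650 + 273.15 = 923.15 K
rate = 7.8149e+11 * exp(-134e3 / (8.314 * 923.15))
rate = 20440 1/s


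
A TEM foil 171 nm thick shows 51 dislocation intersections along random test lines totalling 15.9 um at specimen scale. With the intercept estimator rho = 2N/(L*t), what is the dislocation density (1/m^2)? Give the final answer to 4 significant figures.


rho = 2N / (L * t)
L = 15.9 um = 1.59e-05 m, t = 171 nm = 1.71e-07 m
rho = 2 * 51 / (1.59e-05 * 1.71e-07)
rho = 3.752e+13 1/m^2


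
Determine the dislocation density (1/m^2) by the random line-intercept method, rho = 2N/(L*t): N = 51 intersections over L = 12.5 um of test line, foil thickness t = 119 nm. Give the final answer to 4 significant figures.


rho = 2N / (L * t)
L = 12.5 um = 1.25e-05 m, t = 119 nm = 1.19e-07 m
rho = 2 * 51 / (1.25e-05 * 1.19e-07)
rho = 6.857e+13 1/m^2


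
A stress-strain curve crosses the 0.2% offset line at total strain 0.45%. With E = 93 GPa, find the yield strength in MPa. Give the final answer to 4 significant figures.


Offset strain = 0.002
Elastic strain at yield = total_strain - offset = 4.5e-03 - 0.002 = 2.5e-03
sigma_y = E * elastic_strain = 93000 * 2.5e-03
sigma_y = 232.5 MPa


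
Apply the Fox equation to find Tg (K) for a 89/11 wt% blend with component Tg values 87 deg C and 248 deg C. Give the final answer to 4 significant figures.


1/Tg = w1/Tg1 + w2/Tg2 (in Kelvin)
Tg1 = 360.15 K, Tg2 = 521.15 K
1/Tg = 0.89/360.15 + 0.11/521.15
Tg = 372.8 K


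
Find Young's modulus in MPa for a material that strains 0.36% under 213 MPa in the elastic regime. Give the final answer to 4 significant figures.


E = sigma / epsilon
epsilon = 0.36% = 3.6e-03
E = 213 / 3.6e-03
E = 59170 MPa


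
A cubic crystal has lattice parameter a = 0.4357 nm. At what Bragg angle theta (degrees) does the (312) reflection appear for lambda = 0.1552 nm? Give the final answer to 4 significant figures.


d = a / sqrt(h^2+k^2+l^2)
d = 0.4357 / sqrt(14) = 0.116446 nm
lambda = 2*d*sin(theta)  =>  sin(theta) = lambda / (2*d)
sin(theta) = 0.1552 / (2 * 0.116446) = 0.666405
theta = 41.79 deg


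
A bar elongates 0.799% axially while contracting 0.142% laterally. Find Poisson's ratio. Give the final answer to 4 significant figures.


nu = -epsilon_lat / epsilon_axial
Lateral strain is contraction (negative), so using magnitudes:
nu = 0.142 / 0.799
nu = 0.1777


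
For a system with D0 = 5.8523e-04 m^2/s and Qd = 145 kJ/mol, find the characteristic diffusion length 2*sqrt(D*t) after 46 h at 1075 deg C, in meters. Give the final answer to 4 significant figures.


Step 1: D = D0 * exp(-Qd/(R*T))
T = 1348.15 K
D = 5.8523e-04 * exp(-145e3 / (8.314 * 1348.15)) = 1.40941e-09 m^2/s
Step 2: L = 2*sqrt(D*t)
t = 46 h = 165600 s
L = 2*sqrt(1.40941e-09 * 165600) = 0.03055 m


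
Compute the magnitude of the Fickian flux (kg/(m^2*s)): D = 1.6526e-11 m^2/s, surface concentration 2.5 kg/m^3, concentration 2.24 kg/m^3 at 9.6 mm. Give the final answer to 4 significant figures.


J = -D * (dC/dx) = D * (C1 - C2) / dx
J = 1.6526e-11 * (2.5 - 2.24) / 9.6e-03
J = 4.476e-10 kg/(m^2*s)


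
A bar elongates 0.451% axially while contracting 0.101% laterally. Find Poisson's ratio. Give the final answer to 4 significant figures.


nu = -epsilon_lat / epsilon_axial
Lateral strain is contraction (negative), so using magnitudes:
nu = 0.101 / 0.451
nu = 0.2239


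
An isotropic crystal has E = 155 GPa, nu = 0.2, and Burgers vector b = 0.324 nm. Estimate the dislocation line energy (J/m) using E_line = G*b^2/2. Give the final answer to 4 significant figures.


Step 1: G = E / (2*(1+nu))
G = 155 / (2*(1+0.2)) = 64.5833 GPa = 6.45833e+10 Pa
Step 2: E_line = G*b^2/2
b = 0.324 nm = 3.24e-10 m
E_line = 0.5 * 6.45833e+10 * (3.24e-10)^2 = 3.39e-09 J/m


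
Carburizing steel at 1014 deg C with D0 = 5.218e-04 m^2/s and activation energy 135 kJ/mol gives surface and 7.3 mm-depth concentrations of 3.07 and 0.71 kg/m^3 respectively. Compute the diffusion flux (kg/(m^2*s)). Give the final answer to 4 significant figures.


Step 1: D = D0 * exp(-Qd/(R*T))
T = 1014 + 273.15 = 1287.15 K
D = 5.218e-04 * exp(-135e3 / (8.314 * 1287.15)) = 1.73295e-09 m^2/s
Step 2: J = D * (C1 - C2) / dx
J = 1.73295e-09 * (3.07 - 0.71) / 7.3e-03
J = 5.602e-07 kg/(m^2*s)


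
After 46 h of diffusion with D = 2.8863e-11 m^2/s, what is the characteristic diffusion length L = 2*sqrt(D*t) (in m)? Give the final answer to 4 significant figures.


t = 46 hr = 165600 s
Diffusion length = 2*sqrt(D*t)
= 2*sqrt(2.8863e-11 * 165600)
= 4.373e-03 m


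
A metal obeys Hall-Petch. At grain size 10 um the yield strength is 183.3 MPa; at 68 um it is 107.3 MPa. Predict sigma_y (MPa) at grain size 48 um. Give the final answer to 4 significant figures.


sigma_y = sigma0 + k / sqrt(d)
1/sqrt(d1) = 1/sqrt(1e-05) = 316.228;  1/sqrt(d2) = 121.268
k = (sigma1 - sigma2) / (1/sqrt(d1) - 1/sqrt(d2)) = (183.3 - 107.3) / (316.228 - 121.268) = 0.389824 MPa*m^0.5
sigma0 = sigma1 - k/sqrt(d1) = 183.3 - 0.389824*316.228 = 60.0269 MPa
sigma_y(d3) = 60.0269 + 0.389824 / sqrt(4.8e-05) = 116.3 MPa


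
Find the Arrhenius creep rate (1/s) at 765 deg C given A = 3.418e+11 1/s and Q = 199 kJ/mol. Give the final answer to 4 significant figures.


rate = A * exp(-Q / (R*T))
T = 765 + 273.15 = 1038.15 K
rate = 3.418e+11 * exp(-199e3 / (8.314 * 1038.15))
rate = 33.17 1/s


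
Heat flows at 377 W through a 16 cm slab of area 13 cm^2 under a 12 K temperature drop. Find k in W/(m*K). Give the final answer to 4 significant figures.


k = Q*L / (A*dT)
L = 0.16 m, A = 1.3e-03 m^2
k = 377 * 0.16 / (1.3e-03 * 12)
k = 3867 W/(m*K)


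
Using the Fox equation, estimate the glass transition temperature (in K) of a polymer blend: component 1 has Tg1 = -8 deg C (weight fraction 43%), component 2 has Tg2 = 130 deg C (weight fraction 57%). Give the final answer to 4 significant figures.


1/Tg = w1/Tg1 + w2/Tg2 (in Kelvin)
Tg1 = 265.15 K, Tg2 = 403.15 K
1/Tg = 0.43/265.15 + 0.57/403.15
Tg = 329.4 K


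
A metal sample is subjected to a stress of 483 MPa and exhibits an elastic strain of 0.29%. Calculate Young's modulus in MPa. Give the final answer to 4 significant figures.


E = sigma / epsilon
epsilon = 0.29% = 2.9e-03
E = 483 / 2.9e-03
E = 166600 MPa


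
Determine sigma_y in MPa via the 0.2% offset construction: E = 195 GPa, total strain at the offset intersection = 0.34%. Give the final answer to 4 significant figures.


Offset strain = 0.002
Elastic strain at yield = total_strain - offset = 3.4e-03 - 0.002 = 1.4e-03
sigma_y = E * elastic_strain = 195000 * 1.4e-03
sigma_y = 273 MPa


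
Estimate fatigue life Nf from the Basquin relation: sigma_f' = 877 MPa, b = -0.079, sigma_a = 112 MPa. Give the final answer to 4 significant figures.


sigma_a = sigma_f' * (2*Nf)^b
2*Nf = (sigma_a / sigma_f')^(1/b)
2*Nf = (112 / 877)^(1/-0.079)
2*Nf = 2.05916e+11
Nf = 1.03e+11 cycles


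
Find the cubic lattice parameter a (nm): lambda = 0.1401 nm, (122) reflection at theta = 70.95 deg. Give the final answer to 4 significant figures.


d = lambda / (2*sin(theta))
d = 0.1401 / (2*sin(70.95 deg))
d = 0.0741086 nm
a = d * sqrt(h^2+k^2+l^2) = 0.0741086 * sqrt(9)
a = 0.2223 nm


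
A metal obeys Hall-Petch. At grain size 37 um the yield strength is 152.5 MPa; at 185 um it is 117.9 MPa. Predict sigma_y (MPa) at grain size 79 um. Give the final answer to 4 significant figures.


sigma_y = sigma0 + k / sqrt(d)
1/sqrt(d1) = 1/sqrt(3.7e-05) = 164.399;  1/sqrt(d2) = 73.5215
k = (sigma1 - sigma2) / (1/sqrt(d1) - 1/sqrt(d2)) = (152.5 - 117.9) / (164.399 - 73.5215) = 0.380732 MPa*m^0.5
sigma0 = sigma1 - k/sqrt(d1) = 152.5 - 0.380732*164.399 = 89.908 MPa
sigma_y(d3) = 89.908 + 0.380732 / sqrt(7.9e-05) = 132.7 MPa


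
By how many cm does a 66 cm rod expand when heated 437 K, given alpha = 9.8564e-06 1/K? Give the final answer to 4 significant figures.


dL = L0 * alpha * dT
dL = 66 * 9.8564e-06 * 437
dL = 0.2843 cm


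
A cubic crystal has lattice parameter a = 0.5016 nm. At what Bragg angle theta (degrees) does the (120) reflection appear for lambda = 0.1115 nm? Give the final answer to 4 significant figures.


d = a / sqrt(h^2+k^2+l^2)
d = 0.5016 / sqrt(5) = 0.224322 nm
lambda = 2*d*sin(theta)  =>  sin(theta) = lambda / (2*d)
sin(theta) = 0.1115 / (2 * 0.224322) = 0.248526
theta = 14.39 deg


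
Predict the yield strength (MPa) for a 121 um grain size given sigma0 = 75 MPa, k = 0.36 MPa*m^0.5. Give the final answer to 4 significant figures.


sigma_y = sigma0 + k / sqrt(d)
d = 121 um = 1.21e-04 m
sigma_y = 75 + 0.36 / sqrt(1.21e-04)
sigma_y = 107.7 MPa


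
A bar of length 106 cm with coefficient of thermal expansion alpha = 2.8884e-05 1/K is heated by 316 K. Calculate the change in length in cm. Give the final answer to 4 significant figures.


dL = L0 * alpha * dT
dL = 106 * 2.8884e-05 * 316
dL = 0.9675 cm


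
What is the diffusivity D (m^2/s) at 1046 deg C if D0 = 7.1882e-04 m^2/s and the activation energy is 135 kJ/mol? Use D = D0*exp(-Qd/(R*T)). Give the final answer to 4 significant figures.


D = D0 * exp(-Qd / (R*T))
T = 1319.15 K
D = 7.1882e-04 * exp(-135e3 / (8.314 * 1319.15))
D = 3.242e-09 m^2/s


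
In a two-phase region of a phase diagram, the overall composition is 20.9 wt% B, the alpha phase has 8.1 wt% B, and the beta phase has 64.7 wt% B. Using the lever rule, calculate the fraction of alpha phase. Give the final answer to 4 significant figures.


f_alpha = (C_beta - C0) / (C_beta - C_alpha)
f_alpha = (64.7 - 20.9) / (64.7 - 8.1)
f_alpha = 0.7739


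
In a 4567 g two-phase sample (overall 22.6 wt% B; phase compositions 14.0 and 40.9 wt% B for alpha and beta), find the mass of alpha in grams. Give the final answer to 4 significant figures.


f_alpha = (C_beta - C0) / (C_beta - C_alpha)
f_alpha = (40.9 - 22.6) / (40.9 - 14.0) = 0.680297
m_alpha = f_alpha * m_total = 0.680297 * 4567 = 3107 g


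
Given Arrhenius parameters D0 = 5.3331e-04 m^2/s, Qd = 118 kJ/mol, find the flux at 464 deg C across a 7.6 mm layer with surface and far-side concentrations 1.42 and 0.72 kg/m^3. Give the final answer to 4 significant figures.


Step 1: D = D0 * exp(-Qd/(R*T))
T = 464 + 273.15 = 737.15 K
D = 5.3331e-04 * exp(-118e3 / (8.314 * 737.15)) = 2.31829e-12 m^2/s
Step 2: J = D * (C1 - C2) / dx
J = 2.31829e-12 * (1.42 - 0.72) / 7.6e-03
J = 2.135e-10 kg/(m^2*s)


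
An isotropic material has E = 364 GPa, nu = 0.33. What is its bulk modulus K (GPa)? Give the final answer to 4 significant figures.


K = E / (3*(1-2*nu))
K = 364 / (3*(1-2*0.33))
K = 356.9 GPa


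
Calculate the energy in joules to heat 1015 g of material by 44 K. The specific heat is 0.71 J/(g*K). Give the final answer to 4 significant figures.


Q = m * cp * dT
Q = 1015 * 0.71 * 44
Q = 31710 J


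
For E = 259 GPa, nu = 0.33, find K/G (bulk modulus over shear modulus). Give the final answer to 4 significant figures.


G = E / (2*(1+nu))
G = 259 / (2*(1+0.33)) = 97.3684 GPa
K = E / (3*(1-2*nu))
K = 259 / (3*(1-2*0.33)) = 253.922 GPa
K/G = 253.922 / 97.3684 = 2.608


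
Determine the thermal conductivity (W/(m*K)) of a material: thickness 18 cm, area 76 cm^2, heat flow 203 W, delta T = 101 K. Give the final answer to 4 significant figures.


k = Q*L / (A*dT)
L = 0.18 m, A = 7.6e-03 m^2
k = 203 * 0.18 / (7.6e-03 * 101)
k = 47.6 W/(m*K)


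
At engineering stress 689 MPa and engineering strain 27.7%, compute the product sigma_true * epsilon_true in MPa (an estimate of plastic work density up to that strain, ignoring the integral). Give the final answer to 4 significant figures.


sigma_true = sigma_eng * (1 + epsilon_eng)
sigma_true = 689 * (1 + 0.277) = 879.853 MPa
epsilon_true = ln(1 + epsilon_eng)
epsilon_true = ln(1 + 0.277) = 0.244514
sigma_true * epsilon_true = 879.853 * 0.244514 = 215.1 MPa


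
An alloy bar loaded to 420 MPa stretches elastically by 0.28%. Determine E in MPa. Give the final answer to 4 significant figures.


E = sigma / epsilon
epsilon = 0.28% = 2.8e-03
E = 420 / 2.8e-03
E = 150000 MPa


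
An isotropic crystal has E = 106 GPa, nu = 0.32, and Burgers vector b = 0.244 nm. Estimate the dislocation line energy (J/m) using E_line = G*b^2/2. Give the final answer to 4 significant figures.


Step 1: G = E / (2*(1+nu))
G = 106 / (2*(1+0.32)) = 40.1515 GPa = 4.01515e+10 Pa
Step 2: E_line = G*b^2/2
b = 0.244 nm = 2.44e-10 m
E_line = 0.5 * 4.01515e+10 * (2.44e-10)^2 = 1.195e-09 J/m


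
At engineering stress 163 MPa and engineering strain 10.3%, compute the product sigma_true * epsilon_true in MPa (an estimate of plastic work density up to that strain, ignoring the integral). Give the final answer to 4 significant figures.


sigma_true = sigma_eng * (1 + epsilon_eng)
sigma_true = 163 * (1 + 0.103) = 179.789 MPa
epsilon_true = ln(1 + epsilon_eng)
epsilon_true = ln(1 + 0.103) = 0.0980337
sigma_true * epsilon_true = 179.789 * 0.0980337 = 17.63 MPa


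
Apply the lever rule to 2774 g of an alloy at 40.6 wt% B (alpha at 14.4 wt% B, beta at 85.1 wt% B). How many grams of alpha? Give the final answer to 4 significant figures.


f_alpha = (C_beta - C0) / (C_beta - C_alpha)
f_alpha = (85.1 - 40.6) / (85.1 - 14.4) = 0.62942
m_alpha = f_alpha * m_total = 0.62942 * 2774 = 1746 g


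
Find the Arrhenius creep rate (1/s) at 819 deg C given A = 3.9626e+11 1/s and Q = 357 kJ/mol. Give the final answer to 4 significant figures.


rate = A * exp(-Q / (R*T))
T = 819 + 273.15 = 1092.15 K
rate = 3.9626e+11 * exp(-357e3 / (8.314 * 1092.15))
rate = 3.334e-06 1/s


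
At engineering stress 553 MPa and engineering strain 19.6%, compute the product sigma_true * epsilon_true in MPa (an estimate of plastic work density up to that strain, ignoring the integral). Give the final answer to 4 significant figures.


sigma_true = sigma_eng * (1 + epsilon_eng)
sigma_true = 553 * (1 + 0.196) = 661.388 MPa
epsilon_true = ln(1 + epsilon_eng)
epsilon_true = ln(1 + 0.196) = 0.178983
sigma_true * epsilon_true = 661.388 * 0.178983 = 118.4 MPa


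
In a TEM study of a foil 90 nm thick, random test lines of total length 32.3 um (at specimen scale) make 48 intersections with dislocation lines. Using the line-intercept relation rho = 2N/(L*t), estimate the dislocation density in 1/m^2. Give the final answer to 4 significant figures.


rho = 2N / (L * t)
L = 32.3 um = 3.23e-05 m, t = 90 nm = 9e-08 m
rho = 2 * 48 / (3.23e-05 * 9e-08)
rho = 3.302e+13 1/m^2


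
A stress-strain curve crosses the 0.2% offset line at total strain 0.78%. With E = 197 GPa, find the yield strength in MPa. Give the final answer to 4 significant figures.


Offset strain = 0.002
Elastic strain at yield = total_strain - offset = 7.8e-03 - 0.002 = 5.8e-03
sigma_y = E * elastic_strain = 197000 * 5.8e-03
sigma_y = 1143 MPa


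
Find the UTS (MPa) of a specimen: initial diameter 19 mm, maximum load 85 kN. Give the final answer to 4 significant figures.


A0 = pi*(d/2)^2 = pi*(19/2)^2 = 283.529 mm^2
UTS = F_max / A0 = 85*1000 / 283.529
UTS = 299.8 MPa


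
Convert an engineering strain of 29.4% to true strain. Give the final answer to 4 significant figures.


epsilon_true = ln(1 + epsilon_eng)
epsilon_true = ln(1 + 0.294)
epsilon_true = 0.2577


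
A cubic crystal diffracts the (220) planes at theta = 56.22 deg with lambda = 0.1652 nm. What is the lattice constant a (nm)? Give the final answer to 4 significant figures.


d = lambda / (2*sin(theta))
d = 0.1652 / (2*sin(56.22 deg))
d = 0.099377 nm
a = d * sqrt(h^2+k^2+l^2) = 0.099377 * sqrt(8)
a = 0.2811 nm


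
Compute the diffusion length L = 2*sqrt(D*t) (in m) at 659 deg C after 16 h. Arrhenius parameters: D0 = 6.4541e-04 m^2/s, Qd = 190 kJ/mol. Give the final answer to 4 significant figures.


Step 1: D = D0 * exp(-Qd/(R*T))
T = 932.15 K
D = 6.4541e-04 * exp(-190e3 / (8.314 * 932.15)) = 1.45369e-14 m^2/s
Step 2: L = 2*sqrt(D*t)
t = 16 h = 57600 s
L = 2*sqrt(1.45369e-14 * 57600) = 5.787e-05 m


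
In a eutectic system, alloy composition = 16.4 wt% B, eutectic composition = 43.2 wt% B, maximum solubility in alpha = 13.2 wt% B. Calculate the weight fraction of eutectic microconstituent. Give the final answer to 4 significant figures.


f_primary = (C_e - C0) / (C_e - C_alpha_max)
f_primary = (43.2 - 16.4) / (43.2 - 13.2)
f_primary = 0.893333
f_eutectic = 1 - 0.893333 = 0.1067


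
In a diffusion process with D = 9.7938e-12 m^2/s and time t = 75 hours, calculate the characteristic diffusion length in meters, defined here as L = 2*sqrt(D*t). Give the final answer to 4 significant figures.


t = 75 hr = 270000 s
Diffusion length = 2*sqrt(D*t)
= 2*sqrt(9.7938e-12 * 270000)
= 3.252e-03 m


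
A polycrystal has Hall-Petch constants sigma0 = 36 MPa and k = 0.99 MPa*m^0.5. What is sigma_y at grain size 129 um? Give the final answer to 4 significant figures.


sigma_y = sigma0 + k / sqrt(d)
d = 129 um = 1.29e-04 m
sigma_y = 36 + 0.99 / sqrt(1.29e-04)
sigma_y = 123.2 MPa


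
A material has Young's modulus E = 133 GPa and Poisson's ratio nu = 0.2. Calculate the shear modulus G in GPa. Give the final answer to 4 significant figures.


G = E / (2*(1+nu))
G = 133 / (2*(1+0.2))
G = 55.42 GPa


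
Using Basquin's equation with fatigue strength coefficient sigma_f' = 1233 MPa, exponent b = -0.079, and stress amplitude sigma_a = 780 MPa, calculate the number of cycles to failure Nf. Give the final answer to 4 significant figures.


sigma_a = sigma_f' * (2*Nf)^b
2*Nf = (sigma_a / sigma_f')^(1/b)
2*Nf = (780 / 1233)^(1/-0.079)
2*Nf = 329.096
Nf = 164.5 cycles


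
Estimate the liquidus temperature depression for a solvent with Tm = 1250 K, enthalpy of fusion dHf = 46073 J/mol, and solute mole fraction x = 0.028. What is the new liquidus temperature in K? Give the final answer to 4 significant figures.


dT = R*Tm^2*x / dHf
dT = 8.314 * 1250^2 * 0.028 / 46073
dT = 7.89481 K
T_new = 1250 - 7.89481 = 1242 K
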